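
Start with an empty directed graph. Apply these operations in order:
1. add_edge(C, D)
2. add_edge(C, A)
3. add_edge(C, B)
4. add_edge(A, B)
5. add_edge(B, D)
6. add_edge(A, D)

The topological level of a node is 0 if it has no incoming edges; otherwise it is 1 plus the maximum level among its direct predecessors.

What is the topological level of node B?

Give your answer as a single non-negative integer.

Answer: 2

Derivation:
Op 1: add_edge(C, D). Edges now: 1
Op 2: add_edge(C, A). Edges now: 2
Op 3: add_edge(C, B). Edges now: 3
Op 4: add_edge(A, B). Edges now: 4
Op 5: add_edge(B, D). Edges now: 5
Op 6: add_edge(A, D). Edges now: 6
Compute levels (Kahn BFS):
  sources (in-degree 0): C
  process C: level=0
    C->A: in-degree(A)=0, level(A)=1, enqueue
    C->B: in-degree(B)=1, level(B)>=1
    C->D: in-degree(D)=2, level(D)>=1
  process A: level=1
    A->B: in-degree(B)=0, level(B)=2, enqueue
    A->D: in-degree(D)=1, level(D)>=2
  process B: level=2
    B->D: in-degree(D)=0, level(D)=3, enqueue
  process D: level=3
All levels: A:1, B:2, C:0, D:3
level(B) = 2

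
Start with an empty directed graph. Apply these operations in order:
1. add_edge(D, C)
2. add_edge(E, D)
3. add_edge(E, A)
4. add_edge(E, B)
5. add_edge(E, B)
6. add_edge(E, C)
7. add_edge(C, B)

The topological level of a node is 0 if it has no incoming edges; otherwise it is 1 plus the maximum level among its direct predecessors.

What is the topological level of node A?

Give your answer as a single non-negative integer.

Answer: 1

Derivation:
Op 1: add_edge(D, C). Edges now: 1
Op 2: add_edge(E, D). Edges now: 2
Op 3: add_edge(E, A). Edges now: 3
Op 4: add_edge(E, B). Edges now: 4
Op 5: add_edge(E, B) (duplicate, no change). Edges now: 4
Op 6: add_edge(E, C). Edges now: 5
Op 7: add_edge(C, B). Edges now: 6
Compute levels (Kahn BFS):
  sources (in-degree 0): E
  process E: level=0
    E->A: in-degree(A)=0, level(A)=1, enqueue
    E->B: in-degree(B)=1, level(B)>=1
    E->C: in-degree(C)=1, level(C)>=1
    E->D: in-degree(D)=0, level(D)=1, enqueue
  process A: level=1
  process D: level=1
    D->C: in-degree(C)=0, level(C)=2, enqueue
  process C: level=2
    C->B: in-degree(B)=0, level(B)=3, enqueue
  process B: level=3
All levels: A:1, B:3, C:2, D:1, E:0
level(A) = 1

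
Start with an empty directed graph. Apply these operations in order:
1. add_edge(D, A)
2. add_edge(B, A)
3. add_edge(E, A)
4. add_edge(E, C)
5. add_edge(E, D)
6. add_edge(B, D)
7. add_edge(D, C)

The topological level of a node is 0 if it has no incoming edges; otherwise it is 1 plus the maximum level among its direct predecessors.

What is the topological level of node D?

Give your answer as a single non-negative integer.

Op 1: add_edge(D, A). Edges now: 1
Op 2: add_edge(B, A). Edges now: 2
Op 3: add_edge(E, A). Edges now: 3
Op 4: add_edge(E, C). Edges now: 4
Op 5: add_edge(E, D). Edges now: 5
Op 6: add_edge(B, D). Edges now: 6
Op 7: add_edge(D, C). Edges now: 7
Compute levels (Kahn BFS):
  sources (in-degree 0): B, E
  process B: level=0
    B->A: in-degree(A)=2, level(A)>=1
    B->D: in-degree(D)=1, level(D)>=1
  process E: level=0
    E->A: in-degree(A)=1, level(A)>=1
    E->C: in-degree(C)=1, level(C)>=1
    E->D: in-degree(D)=0, level(D)=1, enqueue
  process D: level=1
    D->A: in-degree(A)=0, level(A)=2, enqueue
    D->C: in-degree(C)=0, level(C)=2, enqueue
  process A: level=2
  process C: level=2
All levels: A:2, B:0, C:2, D:1, E:0
level(D) = 1

Answer: 1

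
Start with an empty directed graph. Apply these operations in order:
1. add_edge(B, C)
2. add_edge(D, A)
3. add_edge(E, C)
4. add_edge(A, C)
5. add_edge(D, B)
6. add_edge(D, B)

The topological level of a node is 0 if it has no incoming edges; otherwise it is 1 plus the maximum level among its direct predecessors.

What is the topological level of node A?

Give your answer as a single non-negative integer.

Answer: 1

Derivation:
Op 1: add_edge(B, C). Edges now: 1
Op 2: add_edge(D, A). Edges now: 2
Op 3: add_edge(E, C). Edges now: 3
Op 4: add_edge(A, C). Edges now: 4
Op 5: add_edge(D, B). Edges now: 5
Op 6: add_edge(D, B) (duplicate, no change). Edges now: 5
Compute levels (Kahn BFS):
  sources (in-degree 0): D, E
  process D: level=0
    D->A: in-degree(A)=0, level(A)=1, enqueue
    D->B: in-degree(B)=0, level(B)=1, enqueue
  process E: level=0
    E->C: in-degree(C)=2, level(C)>=1
  process A: level=1
    A->C: in-degree(C)=1, level(C)>=2
  process B: level=1
    B->C: in-degree(C)=0, level(C)=2, enqueue
  process C: level=2
All levels: A:1, B:1, C:2, D:0, E:0
level(A) = 1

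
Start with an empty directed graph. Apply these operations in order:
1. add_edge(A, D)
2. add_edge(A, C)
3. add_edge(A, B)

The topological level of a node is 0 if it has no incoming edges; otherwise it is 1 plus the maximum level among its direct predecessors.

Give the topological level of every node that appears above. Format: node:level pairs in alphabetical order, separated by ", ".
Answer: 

Answer: A:0, B:1, C:1, D:1

Derivation:
Op 1: add_edge(A, D). Edges now: 1
Op 2: add_edge(A, C). Edges now: 2
Op 3: add_edge(A, B). Edges now: 3
Compute levels (Kahn BFS):
  sources (in-degree 0): A
  process A: level=0
    A->B: in-degree(B)=0, level(B)=1, enqueue
    A->C: in-degree(C)=0, level(C)=1, enqueue
    A->D: in-degree(D)=0, level(D)=1, enqueue
  process B: level=1
  process C: level=1
  process D: level=1
All levels: A:0, B:1, C:1, D:1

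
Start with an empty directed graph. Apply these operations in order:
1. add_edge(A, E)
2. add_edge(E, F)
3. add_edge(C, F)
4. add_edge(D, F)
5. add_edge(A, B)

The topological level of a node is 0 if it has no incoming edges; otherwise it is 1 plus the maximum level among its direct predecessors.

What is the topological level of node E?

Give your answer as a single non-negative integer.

Op 1: add_edge(A, E). Edges now: 1
Op 2: add_edge(E, F). Edges now: 2
Op 3: add_edge(C, F). Edges now: 3
Op 4: add_edge(D, F). Edges now: 4
Op 5: add_edge(A, B). Edges now: 5
Compute levels (Kahn BFS):
  sources (in-degree 0): A, C, D
  process A: level=0
    A->B: in-degree(B)=0, level(B)=1, enqueue
    A->E: in-degree(E)=0, level(E)=1, enqueue
  process C: level=0
    C->F: in-degree(F)=2, level(F)>=1
  process D: level=0
    D->F: in-degree(F)=1, level(F)>=1
  process B: level=1
  process E: level=1
    E->F: in-degree(F)=0, level(F)=2, enqueue
  process F: level=2
All levels: A:0, B:1, C:0, D:0, E:1, F:2
level(E) = 1

Answer: 1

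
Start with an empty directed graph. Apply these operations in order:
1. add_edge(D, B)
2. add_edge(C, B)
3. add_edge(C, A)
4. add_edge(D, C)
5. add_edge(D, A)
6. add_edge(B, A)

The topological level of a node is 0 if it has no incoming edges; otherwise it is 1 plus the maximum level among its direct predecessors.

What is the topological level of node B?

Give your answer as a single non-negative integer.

Answer: 2

Derivation:
Op 1: add_edge(D, B). Edges now: 1
Op 2: add_edge(C, B). Edges now: 2
Op 3: add_edge(C, A). Edges now: 3
Op 4: add_edge(D, C). Edges now: 4
Op 5: add_edge(D, A). Edges now: 5
Op 6: add_edge(B, A). Edges now: 6
Compute levels (Kahn BFS):
  sources (in-degree 0): D
  process D: level=0
    D->A: in-degree(A)=2, level(A)>=1
    D->B: in-degree(B)=1, level(B)>=1
    D->C: in-degree(C)=0, level(C)=1, enqueue
  process C: level=1
    C->A: in-degree(A)=1, level(A)>=2
    C->B: in-degree(B)=0, level(B)=2, enqueue
  process B: level=2
    B->A: in-degree(A)=0, level(A)=3, enqueue
  process A: level=3
All levels: A:3, B:2, C:1, D:0
level(B) = 2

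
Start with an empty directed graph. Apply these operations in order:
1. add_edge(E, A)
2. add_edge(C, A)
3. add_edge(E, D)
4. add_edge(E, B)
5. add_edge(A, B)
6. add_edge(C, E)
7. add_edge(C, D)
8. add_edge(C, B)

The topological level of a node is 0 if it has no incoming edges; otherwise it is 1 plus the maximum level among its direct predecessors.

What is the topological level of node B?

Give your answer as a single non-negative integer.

Answer: 3

Derivation:
Op 1: add_edge(E, A). Edges now: 1
Op 2: add_edge(C, A). Edges now: 2
Op 3: add_edge(E, D). Edges now: 3
Op 4: add_edge(E, B). Edges now: 4
Op 5: add_edge(A, B). Edges now: 5
Op 6: add_edge(C, E). Edges now: 6
Op 7: add_edge(C, D). Edges now: 7
Op 8: add_edge(C, B). Edges now: 8
Compute levels (Kahn BFS):
  sources (in-degree 0): C
  process C: level=0
    C->A: in-degree(A)=1, level(A)>=1
    C->B: in-degree(B)=2, level(B)>=1
    C->D: in-degree(D)=1, level(D)>=1
    C->E: in-degree(E)=0, level(E)=1, enqueue
  process E: level=1
    E->A: in-degree(A)=0, level(A)=2, enqueue
    E->B: in-degree(B)=1, level(B)>=2
    E->D: in-degree(D)=0, level(D)=2, enqueue
  process A: level=2
    A->B: in-degree(B)=0, level(B)=3, enqueue
  process D: level=2
  process B: level=3
All levels: A:2, B:3, C:0, D:2, E:1
level(B) = 3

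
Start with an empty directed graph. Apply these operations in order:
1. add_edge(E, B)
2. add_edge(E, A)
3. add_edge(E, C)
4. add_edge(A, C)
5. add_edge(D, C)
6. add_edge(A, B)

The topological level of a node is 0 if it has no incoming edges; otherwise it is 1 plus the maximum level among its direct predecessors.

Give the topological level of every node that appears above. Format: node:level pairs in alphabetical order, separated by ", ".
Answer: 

Op 1: add_edge(E, B). Edges now: 1
Op 2: add_edge(E, A). Edges now: 2
Op 3: add_edge(E, C). Edges now: 3
Op 4: add_edge(A, C). Edges now: 4
Op 5: add_edge(D, C). Edges now: 5
Op 6: add_edge(A, B). Edges now: 6
Compute levels (Kahn BFS):
  sources (in-degree 0): D, E
  process D: level=0
    D->C: in-degree(C)=2, level(C)>=1
  process E: level=0
    E->A: in-degree(A)=0, level(A)=1, enqueue
    E->B: in-degree(B)=1, level(B)>=1
    E->C: in-degree(C)=1, level(C)>=1
  process A: level=1
    A->B: in-degree(B)=0, level(B)=2, enqueue
    A->C: in-degree(C)=0, level(C)=2, enqueue
  process B: level=2
  process C: level=2
All levels: A:1, B:2, C:2, D:0, E:0

Answer: A:1, B:2, C:2, D:0, E:0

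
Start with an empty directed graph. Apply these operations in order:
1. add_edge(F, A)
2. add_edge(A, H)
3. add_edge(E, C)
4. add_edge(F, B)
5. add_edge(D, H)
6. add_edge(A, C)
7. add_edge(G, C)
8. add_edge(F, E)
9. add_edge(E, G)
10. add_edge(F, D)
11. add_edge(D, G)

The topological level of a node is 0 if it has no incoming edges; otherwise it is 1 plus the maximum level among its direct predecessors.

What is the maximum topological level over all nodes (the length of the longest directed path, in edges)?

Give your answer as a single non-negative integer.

Op 1: add_edge(F, A). Edges now: 1
Op 2: add_edge(A, H). Edges now: 2
Op 3: add_edge(E, C). Edges now: 3
Op 4: add_edge(F, B). Edges now: 4
Op 5: add_edge(D, H). Edges now: 5
Op 6: add_edge(A, C). Edges now: 6
Op 7: add_edge(G, C). Edges now: 7
Op 8: add_edge(F, E). Edges now: 8
Op 9: add_edge(E, G). Edges now: 9
Op 10: add_edge(F, D). Edges now: 10
Op 11: add_edge(D, G). Edges now: 11
Compute levels (Kahn BFS):
  sources (in-degree 0): F
  process F: level=0
    F->A: in-degree(A)=0, level(A)=1, enqueue
    F->B: in-degree(B)=0, level(B)=1, enqueue
    F->D: in-degree(D)=0, level(D)=1, enqueue
    F->E: in-degree(E)=0, level(E)=1, enqueue
  process A: level=1
    A->C: in-degree(C)=2, level(C)>=2
    A->H: in-degree(H)=1, level(H)>=2
  process B: level=1
  process D: level=1
    D->G: in-degree(G)=1, level(G)>=2
    D->H: in-degree(H)=0, level(H)=2, enqueue
  process E: level=1
    E->C: in-degree(C)=1, level(C)>=2
    E->G: in-degree(G)=0, level(G)=2, enqueue
  process H: level=2
  process G: level=2
    G->C: in-degree(C)=0, level(C)=3, enqueue
  process C: level=3
All levels: A:1, B:1, C:3, D:1, E:1, F:0, G:2, H:2
max level = 3

Answer: 3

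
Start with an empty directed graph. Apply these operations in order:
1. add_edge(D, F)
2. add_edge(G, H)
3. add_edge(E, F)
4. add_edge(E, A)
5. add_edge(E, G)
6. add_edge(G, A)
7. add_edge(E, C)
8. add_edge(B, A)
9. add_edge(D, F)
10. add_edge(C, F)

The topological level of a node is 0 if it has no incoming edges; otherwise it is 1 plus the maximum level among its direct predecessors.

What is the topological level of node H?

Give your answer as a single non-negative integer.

Op 1: add_edge(D, F). Edges now: 1
Op 2: add_edge(G, H). Edges now: 2
Op 3: add_edge(E, F). Edges now: 3
Op 4: add_edge(E, A). Edges now: 4
Op 5: add_edge(E, G). Edges now: 5
Op 6: add_edge(G, A). Edges now: 6
Op 7: add_edge(E, C). Edges now: 7
Op 8: add_edge(B, A). Edges now: 8
Op 9: add_edge(D, F) (duplicate, no change). Edges now: 8
Op 10: add_edge(C, F). Edges now: 9
Compute levels (Kahn BFS):
  sources (in-degree 0): B, D, E
  process B: level=0
    B->A: in-degree(A)=2, level(A)>=1
  process D: level=0
    D->F: in-degree(F)=2, level(F)>=1
  process E: level=0
    E->A: in-degree(A)=1, level(A)>=1
    E->C: in-degree(C)=0, level(C)=1, enqueue
    E->F: in-degree(F)=1, level(F)>=1
    E->G: in-degree(G)=0, level(G)=1, enqueue
  process C: level=1
    C->F: in-degree(F)=0, level(F)=2, enqueue
  process G: level=1
    G->A: in-degree(A)=0, level(A)=2, enqueue
    G->H: in-degree(H)=0, level(H)=2, enqueue
  process F: level=2
  process A: level=2
  process H: level=2
All levels: A:2, B:0, C:1, D:0, E:0, F:2, G:1, H:2
level(H) = 2

Answer: 2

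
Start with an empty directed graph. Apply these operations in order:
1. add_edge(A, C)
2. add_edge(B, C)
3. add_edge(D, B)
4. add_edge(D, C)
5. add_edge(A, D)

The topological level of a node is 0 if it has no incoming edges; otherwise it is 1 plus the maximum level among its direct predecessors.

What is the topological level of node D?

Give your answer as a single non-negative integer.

Answer: 1

Derivation:
Op 1: add_edge(A, C). Edges now: 1
Op 2: add_edge(B, C). Edges now: 2
Op 3: add_edge(D, B). Edges now: 3
Op 4: add_edge(D, C). Edges now: 4
Op 5: add_edge(A, D). Edges now: 5
Compute levels (Kahn BFS):
  sources (in-degree 0): A
  process A: level=0
    A->C: in-degree(C)=2, level(C)>=1
    A->D: in-degree(D)=0, level(D)=1, enqueue
  process D: level=1
    D->B: in-degree(B)=0, level(B)=2, enqueue
    D->C: in-degree(C)=1, level(C)>=2
  process B: level=2
    B->C: in-degree(C)=0, level(C)=3, enqueue
  process C: level=3
All levels: A:0, B:2, C:3, D:1
level(D) = 1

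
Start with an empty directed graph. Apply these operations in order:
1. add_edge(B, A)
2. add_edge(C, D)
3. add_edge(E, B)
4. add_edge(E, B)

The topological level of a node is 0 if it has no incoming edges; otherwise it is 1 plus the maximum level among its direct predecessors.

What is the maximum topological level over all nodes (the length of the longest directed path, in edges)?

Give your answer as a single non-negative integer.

Op 1: add_edge(B, A). Edges now: 1
Op 2: add_edge(C, D). Edges now: 2
Op 3: add_edge(E, B). Edges now: 3
Op 4: add_edge(E, B) (duplicate, no change). Edges now: 3
Compute levels (Kahn BFS):
  sources (in-degree 0): C, E
  process C: level=0
    C->D: in-degree(D)=0, level(D)=1, enqueue
  process E: level=0
    E->B: in-degree(B)=0, level(B)=1, enqueue
  process D: level=1
  process B: level=1
    B->A: in-degree(A)=0, level(A)=2, enqueue
  process A: level=2
All levels: A:2, B:1, C:0, D:1, E:0
max level = 2

Answer: 2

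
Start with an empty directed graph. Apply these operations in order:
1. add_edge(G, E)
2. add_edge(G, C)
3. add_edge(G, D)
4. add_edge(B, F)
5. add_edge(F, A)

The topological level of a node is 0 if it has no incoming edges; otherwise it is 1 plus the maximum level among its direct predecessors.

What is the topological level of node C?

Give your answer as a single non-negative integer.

Answer: 1

Derivation:
Op 1: add_edge(G, E). Edges now: 1
Op 2: add_edge(G, C). Edges now: 2
Op 3: add_edge(G, D). Edges now: 3
Op 4: add_edge(B, F). Edges now: 4
Op 5: add_edge(F, A). Edges now: 5
Compute levels (Kahn BFS):
  sources (in-degree 0): B, G
  process B: level=0
    B->F: in-degree(F)=0, level(F)=1, enqueue
  process G: level=0
    G->C: in-degree(C)=0, level(C)=1, enqueue
    G->D: in-degree(D)=0, level(D)=1, enqueue
    G->E: in-degree(E)=0, level(E)=1, enqueue
  process F: level=1
    F->A: in-degree(A)=0, level(A)=2, enqueue
  process C: level=1
  process D: level=1
  process E: level=1
  process A: level=2
All levels: A:2, B:0, C:1, D:1, E:1, F:1, G:0
level(C) = 1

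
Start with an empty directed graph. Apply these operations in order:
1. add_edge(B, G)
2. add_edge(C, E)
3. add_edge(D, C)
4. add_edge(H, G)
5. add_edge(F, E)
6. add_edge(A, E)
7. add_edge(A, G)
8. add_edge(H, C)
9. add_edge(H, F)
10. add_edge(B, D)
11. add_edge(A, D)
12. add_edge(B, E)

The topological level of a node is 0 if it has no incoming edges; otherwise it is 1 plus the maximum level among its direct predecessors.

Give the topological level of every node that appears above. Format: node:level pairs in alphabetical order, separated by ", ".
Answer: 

Op 1: add_edge(B, G). Edges now: 1
Op 2: add_edge(C, E). Edges now: 2
Op 3: add_edge(D, C). Edges now: 3
Op 4: add_edge(H, G). Edges now: 4
Op 5: add_edge(F, E). Edges now: 5
Op 6: add_edge(A, E). Edges now: 6
Op 7: add_edge(A, G). Edges now: 7
Op 8: add_edge(H, C). Edges now: 8
Op 9: add_edge(H, F). Edges now: 9
Op 10: add_edge(B, D). Edges now: 10
Op 11: add_edge(A, D). Edges now: 11
Op 12: add_edge(B, E). Edges now: 12
Compute levels (Kahn BFS):
  sources (in-degree 0): A, B, H
  process A: level=0
    A->D: in-degree(D)=1, level(D)>=1
    A->E: in-degree(E)=3, level(E)>=1
    A->G: in-degree(G)=2, level(G)>=1
  process B: level=0
    B->D: in-degree(D)=0, level(D)=1, enqueue
    B->E: in-degree(E)=2, level(E)>=1
    B->G: in-degree(G)=1, level(G)>=1
  process H: level=0
    H->C: in-degree(C)=1, level(C)>=1
    H->F: in-degree(F)=0, level(F)=1, enqueue
    H->G: in-degree(G)=0, level(G)=1, enqueue
  process D: level=1
    D->C: in-degree(C)=0, level(C)=2, enqueue
  process F: level=1
    F->E: in-degree(E)=1, level(E)>=2
  process G: level=1
  process C: level=2
    C->E: in-degree(E)=0, level(E)=3, enqueue
  process E: level=3
All levels: A:0, B:0, C:2, D:1, E:3, F:1, G:1, H:0

Answer: A:0, B:0, C:2, D:1, E:3, F:1, G:1, H:0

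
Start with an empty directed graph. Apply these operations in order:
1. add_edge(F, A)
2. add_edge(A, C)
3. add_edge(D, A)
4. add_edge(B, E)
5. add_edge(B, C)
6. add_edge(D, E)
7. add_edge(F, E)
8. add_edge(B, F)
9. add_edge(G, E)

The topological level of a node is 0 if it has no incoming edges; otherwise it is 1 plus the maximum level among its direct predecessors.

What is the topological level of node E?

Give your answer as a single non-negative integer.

Op 1: add_edge(F, A). Edges now: 1
Op 2: add_edge(A, C). Edges now: 2
Op 3: add_edge(D, A). Edges now: 3
Op 4: add_edge(B, E). Edges now: 4
Op 5: add_edge(B, C). Edges now: 5
Op 6: add_edge(D, E). Edges now: 6
Op 7: add_edge(F, E). Edges now: 7
Op 8: add_edge(B, F). Edges now: 8
Op 9: add_edge(G, E). Edges now: 9
Compute levels (Kahn BFS):
  sources (in-degree 0): B, D, G
  process B: level=0
    B->C: in-degree(C)=1, level(C)>=1
    B->E: in-degree(E)=3, level(E)>=1
    B->F: in-degree(F)=0, level(F)=1, enqueue
  process D: level=0
    D->A: in-degree(A)=1, level(A)>=1
    D->E: in-degree(E)=2, level(E)>=1
  process G: level=0
    G->E: in-degree(E)=1, level(E)>=1
  process F: level=1
    F->A: in-degree(A)=0, level(A)=2, enqueue
    F->E: in-degree(E)=0, level(E)=2, enqueue
  process A: level=2
    A->C: in-degree(C)=0, level(C)=3, enqueue
  process E: level=2
  process C: level=3
All levels: A:2, B:0, C:3, D:0, E:2, F:1, G:0
level(E) = 2

Answer: 2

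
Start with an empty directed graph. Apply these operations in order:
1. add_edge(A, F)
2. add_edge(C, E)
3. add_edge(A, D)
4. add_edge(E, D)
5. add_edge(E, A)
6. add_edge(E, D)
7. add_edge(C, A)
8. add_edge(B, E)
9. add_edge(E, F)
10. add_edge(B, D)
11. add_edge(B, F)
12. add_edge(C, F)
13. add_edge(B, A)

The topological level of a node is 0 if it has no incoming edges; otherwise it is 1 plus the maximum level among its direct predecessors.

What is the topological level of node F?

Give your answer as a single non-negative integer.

Op 1: add_edge(A, F). Edges now: 1
Op 2: add_edge(C, E). Edges now: 2
Op 3: add_edge(A, D). Edges now: 3
Op 4: add_edge(E, D). Edges now: 4
Op 5: add_edge(E, A). Edges now: 5
Op 6: add_edge(E, D) (duplicate, no change). Edges now: 5
Op 7: add_edge(C, A). Edges now: 6
Op 8: add_edge(B, E). Edges now: 7
Op 9: add_edge(E, F). Edges now: 8
Op 10: add_edge(B, D). Edges now: 9
Op 11: add_edge(B, F). Edges now: 10
Op 12: add_edge(C, F). Edges now: 11
Op 13: add_edge(B, A). Edges now: 12
Compute levels (Kahn BFS):
  sources (in-degree 0): B, C
  process B: level=0
    B->A: in-degree(A)=2, level(A)>=1
    B->D: in-degree(D)=2, level(D)>=1
    B->E: in-degree(E)=1, level(E)>=1
    B->F: in-degree(F)=3, level(F)>=1
  process C: level=0
    C->A: in-degree(A)=1, level(A)>=1
    C->E: in-degree(E)=0, level(E)=1, enqueue
    C->F: in-degree(F)=2, level(F)>=1
  process E: level=1
    E->A: in-degree(A)=0, level(A)=2, enqueue
    E->D: in-degree(D)=1, level(D)>=2
    E->F: in-degree(F)=1, level(F)>=2
  process A: level=2
    A->D: in-degree(D)=0, level(D)=3, enqueue
    A->F: in-degree(F)=0, level(F)=3, enqueue
  process D: level=3
  process F: level=3
All levels: A:2, B:0, C:0, D:3, E:1, F:3
level(F) = 3

Answer: 3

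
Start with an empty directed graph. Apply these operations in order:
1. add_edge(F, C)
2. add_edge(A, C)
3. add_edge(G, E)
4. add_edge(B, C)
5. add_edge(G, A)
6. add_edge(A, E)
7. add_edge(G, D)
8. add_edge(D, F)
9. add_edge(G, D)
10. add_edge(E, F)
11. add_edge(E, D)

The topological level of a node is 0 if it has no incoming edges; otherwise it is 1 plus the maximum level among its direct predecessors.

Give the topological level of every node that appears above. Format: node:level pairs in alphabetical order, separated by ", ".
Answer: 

Op 1: add_edge(F, C). Edges now: 1
Op 2: add_edge(A, C). Edges now: 2
Op 3: add_edge(G, E). Edges now: 3
Op 4: add_edge(B, C). Edges now: 4
Op 5: add_edge(G, A). Edges now: 5
Op 6: add_edge(A, E). Edges now: 6
Op 7: add_edge(G, D). Edges now: 7
Op 8: add_edge(D, F). Edges now: 8
Op 9: add_edge(G, D) (duplicate, no change). Edges now: 8
Op 10: add_edge(E, F). Edges now: 9
Op 11: add_edge(E, D). Edges now: 10
Compute levels (Kahn BFS):
  sources (in-degree 0): B, G
  process B: level=0
    B->C: in-degree(C)=2, level(C)>=1
  process G: level=0
    G->A: in-degree(A)=0, level(A)=1, enqueue
    G->D: in-degree(D)=1, level(D)>=1
    G->E: in-degree(E)=1, level(E)>=1
  process A: level=1
    A->C: in-degree(C)=1, level(C)>=2
    A->E: in-degree(E)=0, level(E)=2, enqueue
  process E: level=2
    E->D: in-degree(D)=0, level(D)=3, enqueue
    E->F: in-degree(F)=1, level(F)>=3
  process D: level=3
    D->F: in-degree(F)=0, level(F)=4, enqueue
  process F: level=4
    F->C: in-degree(C)=0, level(C)=5, enqueue
  process C: level=5
All levels: A:1, B:0, C:5, D:3, E:2, F:4, G:0

Answer: A:1, B:0, C:5, D:3, E:2, F:4, G:0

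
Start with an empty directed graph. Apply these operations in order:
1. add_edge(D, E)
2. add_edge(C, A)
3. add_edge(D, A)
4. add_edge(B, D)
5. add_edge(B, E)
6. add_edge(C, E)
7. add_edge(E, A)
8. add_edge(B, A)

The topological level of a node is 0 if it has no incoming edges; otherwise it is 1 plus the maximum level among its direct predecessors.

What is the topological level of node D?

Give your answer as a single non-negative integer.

Op 1: add_edge(D, E). Edges now: 1
Op 2: add_edge(C, A). Edges now: 2
Op 3: add_edge(D, A). Edges now: 3
Op 4: add_edge(B, D). Edges now: 4
Op 5: add_edge(B, E). Edges now: 5
Op 6: add_edge(C, E). Edges now: 6
Op 7: add_edge(E, A). Edges now: 7
Op 8: add_edge(B, A). Edges now: 8
Compute levels (Kahn BFS):
  sources (in-degree 0): B, C
  process B: level=0
    B->A: in-degree(A)=3, level(A)>=1
    B->D: in-degree(D)=0, level(D)=1, enqueue
    B->E: in-degree(E)=2, level(E)>=1
  process C: level=0
    C->A: in-degree(A)=2, level(A)>=1
    C->E: in-degree(E)=1, level(E)>=1
  process D: level=1
    D->A: in-degree(A)=1, level(A)>=2
    D->E: in-degree(E)=0, level(E)=2, enqueue
  process E: level=2
    E->A: in-degree(A)=0, level(A)=3, enqueue
  process A: level=3
All levels: A:3, B:0, C:0, D:1, E:2
level(D) = 1

Answer: 1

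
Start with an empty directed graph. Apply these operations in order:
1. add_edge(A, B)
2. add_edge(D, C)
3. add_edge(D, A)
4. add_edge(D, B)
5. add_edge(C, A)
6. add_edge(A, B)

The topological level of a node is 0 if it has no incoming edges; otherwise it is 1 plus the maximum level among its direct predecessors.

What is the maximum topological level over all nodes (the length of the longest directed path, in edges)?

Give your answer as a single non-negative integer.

Answer: 3

Derivation:
Op 1: add_edge(A, B). Edges now: 1
Op 2: add_edge(D, C). Edges now: 2
Op 3: add_edge(D, A). Edges now: 3
Op 4: add_edge(D, B). Edges now: 4
Op 5: add_edge(C, A). Edges now: 5
Op 6: add_edge(A, B) (duplicate, no change). Edges now: 5
Compute levels (Kahn BFS):
  sources (in-degree 0): D
  process D: level=0
    D->A: in-degree(A)=1, level(A)>=1
    D->B: in-degree(B)=1, level(B)>=1
    D->C: in-degree(C)=0, level(C)=1, enqueue
  process C: level=1
    C->A: in-degree(A)=0, level(A)=2, enqueue
  process A: level=2
    A->B: in-degree(B)=0, level(B)=3, enqueue
  process B: level=3
All levels: A:2, B:3, C:1, D:0
max level = 3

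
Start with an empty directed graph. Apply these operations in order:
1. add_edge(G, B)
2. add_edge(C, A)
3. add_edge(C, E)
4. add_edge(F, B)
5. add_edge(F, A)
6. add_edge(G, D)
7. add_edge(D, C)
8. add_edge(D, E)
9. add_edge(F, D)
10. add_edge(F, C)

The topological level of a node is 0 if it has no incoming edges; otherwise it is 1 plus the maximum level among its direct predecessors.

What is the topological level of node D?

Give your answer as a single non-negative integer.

Answer: 1

Derivation:
Op 1: add_edge(G, B). Edges now: 1
Op 2: add_edge(C, A). Edges now: 2
Op 3: add_edge(C, E). Edges now: 3
Op 4: add_edge(F, B). Edges now: 4
Op 5: add_edge(F, A). Edges now: 5
Op 6: add_edge(G, D). Edges now: 6
Op 7: add_edge(D, C). Edges now: 7
Op 8: add_edge(D, E). Edges now: 8
Op 9: add_edge(F, D). Edges now: 9
Op 10: add_edge(F, C). Edges now: 10
Compute levels (Kahn BFS):
  sources (in-degree 0): F, G
  process F: level=0
    F->A: in-degree(A)=1, level(A)>=1
    F->B: in-degree(B)=1, level(B)>=1
    F->C: in-degree(C)=1, level(C)>=1
    F->D: in-degree(D)=1, level(D)>=1
  process G: level=0
    G->B: in-degree(B)=0, level(B)=1, enqueue
    G->D: in-degree(D)=0, level(D)=1, enqueue
  process B: level=1
  process D: level=1
    D->C: in-degree(C)=0, level(C)=2, enqueue
    D->E: in-degree(E)=1, level(E)>=2
  process C: level=2
    C->A: in-degree(A)=0, level(A)=3, enqueue
    C->E: in-degree(E)=0, level(E)=3, enqueue
  process A: level=3
  process E: level=3
All levels: A:3, B:1, C:2, D:1, E:3, F:0, G:0
level(D) = 1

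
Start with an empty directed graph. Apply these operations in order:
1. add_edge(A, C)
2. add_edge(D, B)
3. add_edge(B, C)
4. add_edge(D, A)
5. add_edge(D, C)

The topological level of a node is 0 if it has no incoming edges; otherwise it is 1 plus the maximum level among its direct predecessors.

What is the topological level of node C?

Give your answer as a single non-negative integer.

Answer: 2

Derivation:
Op 1: add_edge(A, C). Edges now: 1
Op 2: add_edge(D, B). Edges now: 2
Op 3: add_edge(B, C). Edges now: 3
Op 4: add_edge(D, A). Edges now: 4
Op 5: add_edge(D, C). Edges now: 5
Compute levels (Kahn BFS):
  sources (in-degree 0): D
  process D: level=0
    D->A: in-degree(A)=0, level(A)=1, enqueue
    D->B: in-degree(B)=0, level(B)=1, enqueue
    D->C: in-degree(C)=2, level(C)>=1
  process A: level=1
    A->C: in-degree(C)=1, level(C)>=2
  process B: level=1
    B->C: in-degree(C)=0, level(C)=2, enqueue
  process C: level=2
All levels: A:1, B:1, C:2, D:0
level(C) = 2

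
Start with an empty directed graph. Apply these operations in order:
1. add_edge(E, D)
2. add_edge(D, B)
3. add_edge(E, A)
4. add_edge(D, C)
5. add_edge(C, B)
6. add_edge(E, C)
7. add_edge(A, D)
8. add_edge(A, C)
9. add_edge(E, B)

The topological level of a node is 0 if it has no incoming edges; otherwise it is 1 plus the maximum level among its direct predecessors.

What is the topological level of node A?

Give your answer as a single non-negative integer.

Answer: 1

Derivation:
Op 1: add_edge(E, D). Edges now: 1
Op 2: add_edge(D, B). Edges now: 2
Op 3: add_edge(E, A). Edges now: 3
Op 4: add_edge(D, C). Edges now: 4
Op 5: add_edge(C, B). Edges now: 5
Op 6: add_edge(E, C). Edges now: 6
Op 7: add_edge(A, D). Edges now: 7
Op 8: add_edge(A, C). Edges now: 8
Op 9: add_edge(E, B). Edges now: 9
Compute levels (Kahn BFS):
  sources (in-degree 0): E
  process E: level=0
    E->A: in-degree(A)=0, level(A)=1, enqueue
    E->B: in-degree(B)=2, level(B)>=1
    E->C: in-degree(C)=2, level(C)>=1
    E->D: in-degree(D)=1, level(D)>=1
  process A: level=1
    A->C: in-degree(C)=1, level(C)>=2
    A->D: in-degree(D)=0, level(D)=2, enqueue
  process D: level=2
    D->B: in-degree(B)=1, level(B)>=3
    D->C: in-degree(C)=0, level(C)=3, enqueue
  process C: level=3
    C->B: in-degree(B)=0, level(B)=4, enqueue
  process B: level=4
All levels: A:1, B:4, C:3, D:2, E:0
level(A) = 1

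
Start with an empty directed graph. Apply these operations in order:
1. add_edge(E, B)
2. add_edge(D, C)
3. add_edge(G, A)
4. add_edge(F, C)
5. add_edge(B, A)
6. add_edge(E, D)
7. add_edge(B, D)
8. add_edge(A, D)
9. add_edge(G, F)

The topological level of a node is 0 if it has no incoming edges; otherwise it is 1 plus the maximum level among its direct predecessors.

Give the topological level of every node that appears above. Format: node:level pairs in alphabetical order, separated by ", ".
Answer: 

Answer: A:2, B:1, C:4, D:3, E:0, F:1, G:0

Derivation:
Op 1: add_edge(E, B). Edges now: 1
Op 2: add_edge(D, C). Edges now: 2
Op 3: add_edge(G, A). Edges now: 3
Op 4: add_edge(F, C). Edges now: 4
Op 5: add_edge(B, A). Edges now: 5
Op 6: add_edge(E, D). Edges now: 6
Op 7: add_edge(B, D). Edges now: 7
Op 8: add_edge(A, D). Edges now: 8
Op 9: add_edge(G, F). Edges now: 9
Compute levels (Kahn BFS):
  sources (in-degree 0): E, G
  process E: level=0
    E->B: in-degree(B)=0, level(B)=1, enqueue
    E->D: in-degree(D)=2, level(D)>=1
  process G: level=0
    G->A: in-degree(A)=1, level(A)>=1
    G->F: in-degree(F)=0, level(F)=1, enqueue
  process B: level=1
    B->A: in-degree(A)=0, level(A)=2, enqueue
    B->D: in-degree(D)=1, level(D)>=2
  process F: level=1
    F->C: in-degree(C)=1, level(C)>=2
  process A: level=2
    A->D: in-degree(D)=0, level(D)=3, enqueue
  process D: level=3
    D->C: in-degree(C)=0, level(C)=4, enqueue
  process C: level=4
All levels: A:2, B:1, C:4, D:3, E:0, F:1, G:0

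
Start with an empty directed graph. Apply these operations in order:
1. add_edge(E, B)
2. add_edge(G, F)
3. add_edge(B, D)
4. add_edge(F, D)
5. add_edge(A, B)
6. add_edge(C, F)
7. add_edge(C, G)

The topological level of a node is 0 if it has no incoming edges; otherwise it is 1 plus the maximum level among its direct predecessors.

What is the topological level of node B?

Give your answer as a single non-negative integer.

Op 1: add_edge(E, B). Edges now: 1
Op 2: add_edge(G, F). Edges now: 2
Op 3: add_edge(B, D). Edges now: 3
Op 4: add_edge(F, D). Edges now: 4
Op 5: add_edge(A, B). Edges now: 5
Op 6: add_edge(C, F). Edges now: 6
Op 7: add_edge(C, G). Edges now: 7
Compute levels (Kahn BFS):
  sources (in-degree 0): A, C, E
  process A: level=0
    A->B: in-degree(B)=1, level(B)>=1
  process C: level=0
    C->F: in-degree(F)=1, level(F)>=1
    C->G: in-degree(G)=0, level(G)=1, enqueue
  process E: level=0
    E->B: in-degree(B)=0, level(B)=1, enqueue
  process G: level=1
    G->F: in-degree(F)=0, level(F)=2, enqueue
  process B: level=1
    B->D: in-degree(D)=1, level(D)>=2
  process F: level=2
    F->D: in-degree(D)=0, level(D)=3, enqueue
  process D: level=3
All levels: A:0, B:1, C:0, D:3, E:0, F:2, G:1
level(B) = 1

Answer: 1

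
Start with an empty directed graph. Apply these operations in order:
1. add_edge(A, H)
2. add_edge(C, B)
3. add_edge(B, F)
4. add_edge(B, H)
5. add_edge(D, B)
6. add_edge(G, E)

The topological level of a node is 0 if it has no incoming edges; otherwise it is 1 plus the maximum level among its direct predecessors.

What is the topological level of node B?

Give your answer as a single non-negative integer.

Op 1: add_edge(A, H). Edges now: 1
Op 2: add_edge(C, B). Edges now: 2
Op 3: add_edge(B, F). Edges now: 3
Op 4: add_edge(B, H). Edges now: 4
Op 5: add_edge(D, B). Edges now: 5
Op 6: add_edge(G, E). Edges now: 6
Compute levels (Kahn BFS):
  sources (in-degree 0): A, C, D, G
  process A: level=0
    A->H: in-degree(H)=1, level(H)>=1
  process C: level=0
    C->B: in-degree(B)=1, level(B)>=1
  process D: level=0
    D->B: in-degree(B)=0, level(B)=1, enqueue
  process G: level=0
    G->E: in-degree(E)=0, level(E)=1, enqueue
  process B: level=1
    B->F: in-degree(F)=0, level(F)=2, enqueue
    B->H: in-degree(H)=0, level(H)=2, enqueue
  process E: level=1
  process F: level=2
  process H: level=2
All levels: A:0, B:1, C:0, D:0, E:1, F:2, G:0, H:2
level(B) = 1

Answer: 1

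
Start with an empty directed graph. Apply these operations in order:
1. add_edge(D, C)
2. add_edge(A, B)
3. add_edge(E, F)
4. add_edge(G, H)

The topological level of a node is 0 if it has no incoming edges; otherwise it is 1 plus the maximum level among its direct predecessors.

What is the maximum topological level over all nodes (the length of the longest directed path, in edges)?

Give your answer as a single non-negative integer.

Answer: 1

Derivation:
Op 1: add_edge(D, C). Edges now: 1
Op 2: add_edge(A, B). Edges now: 2
Op 3: add_edge(E, F). Edges now: 3
Op 4: add_edge(G, H). Edges now: 4
Compute levels (Kahn BFS):
  sources (in-degree 0): A, D, E, G
  process A: level=0
    A->B: in-degree(B)=0, level(B)=1, enqueue
  process D: level=0
    D->C: in-degree(C)=0, level(C)=1, enqueue
  process E: level=0
    E->F: in-degree(F)=0, level(F)=1, enqueue
  process G: level=0
    G->H: in-degree(H)=0, level(H)=1, enqueue
  process B: level=1
  process C: level=1
  process F: level=1
  process H: level=1
All levels: A:0, B:1, C:1, D:0, E:0, F:1, G:0, H:1
max level = 1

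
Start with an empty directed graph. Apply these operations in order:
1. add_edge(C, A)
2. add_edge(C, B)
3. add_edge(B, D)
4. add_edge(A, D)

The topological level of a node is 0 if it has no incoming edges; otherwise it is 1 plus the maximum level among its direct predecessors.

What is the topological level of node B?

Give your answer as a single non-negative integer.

Answer: 1

Derivation:
Op 1: add_edge(C, A). Edges now: 1
Op 2: add_edge(C, B). Edges now: 2
Op 3: add_edge(B, D). Edges now: 3
Op 4: add_edge(A, D). Edges now: 4
Compute levels (Kahn BFS):
  sources (in-degree 0): C
  process C: level=0
    C->A: in-degree(A)=0, level(A)=1, enqueue
    C->B: in-degree(B)=0, level(B)=1, enqueue
  process A: level=1
    A->D: in-degree(D)=1, level(D)>=2
  process B: level=1
    B->D: in-degree(D)=0, level(D)=2, enqueue
  process D: level=2
All levels: A:1, B:1, C:0, D:2
level(B) = 1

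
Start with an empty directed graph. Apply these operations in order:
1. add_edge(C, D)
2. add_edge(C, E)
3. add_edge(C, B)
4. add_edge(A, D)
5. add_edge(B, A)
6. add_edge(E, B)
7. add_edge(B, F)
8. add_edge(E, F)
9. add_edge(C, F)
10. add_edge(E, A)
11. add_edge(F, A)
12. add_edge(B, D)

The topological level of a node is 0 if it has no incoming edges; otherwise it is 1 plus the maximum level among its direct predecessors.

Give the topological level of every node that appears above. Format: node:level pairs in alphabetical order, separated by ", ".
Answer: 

Op 1: add_edge(C, D). Edges now: 1
Op 2: add_edge(C, E). Edges now: 2
Op 3: add_edge(C, B). Edges now: 3
Op 4: add_edge(A, D). Edges now: 4
Op 5: add_edge(B, A). Edges now: 5
Op 6: add_edge(E, B). Edges now: 6
Op 7: add_edge(B, F). Edges now: 7
Op 8: add_edge(E, F). Edges now: 8
Op 9: add_edge(C, F). Edges now: 9
Op 10: add_edge(E, A). Edges now: 10
Op 11: add_edge(F, A). Edges now: 11
Op 12: add_edge(B, D). Edges now: 12
Compute levels (Kahn BFS):
  sources (in-degree 0): C
  process C: level=0
    C->B: in-degree(B)=1, level(B)>=1
    C->D: in-degree(D)=2, level(D)>=1
    C->E: in-degree(E)=0, level(E)=1, enqueue
    C->F: in-degree(F)=2, level(F)>=1
  process E: level=1
    E->A: in-degree(A)=2, level(A)>=2
    E->B: in-degree(B)=0, level(B)=2, enqueue
    E->F: in-degree(F)=1, level(F)>=2
  process B: level=2
    B->A: in-degree(A)=1, level(A)>=3
    B->D: in-degree(D)=1, level(D)>=3
    B->F: in-degree(F)=0, level(F)=3, enqueue
  process F: level=3
    F->A: in-degree(A)=0, level(A)=4, enqueue
  process A: level=4
    A->D: in-degree(D)=0, level(D)=5, enqueue
  process D: level=5
All levels: A:4, B:2, C:0, D:5, E:1, F:3

Answer: A:4, B:2, C:0, D:5, E:1, F:3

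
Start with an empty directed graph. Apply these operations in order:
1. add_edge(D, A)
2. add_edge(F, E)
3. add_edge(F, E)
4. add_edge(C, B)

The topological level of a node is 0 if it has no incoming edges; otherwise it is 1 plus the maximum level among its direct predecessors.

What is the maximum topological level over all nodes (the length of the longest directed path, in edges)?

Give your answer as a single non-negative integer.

Op 1: add_edge(D, A). Edges now: 1
Op 2: add_edge(F, E). Edges now: 2
Op 3: add_edge(F, E) (duplicate, no change). Edges now: 2
Op 4: add_edge(C, B). Edges now: 3
Compute levels (Kahn BFS):
  sources (in-degree 0): C, D, F
  process C: level=0
    C->B: in-degree(B)=0, level(B)=1, enqueue
  process D: level=0
    D->A: in-degree(A)=0, level(A)=1, enqueue
  process F: level=0
    F->E: in-degree(E)=0, level(E)=1, enqueue
  process B: level=1
  process A: level=1
  process E: level=1
All levels: A:1, B:1, C:0, D:0, E:1, F:0
max level = 1

Answer: 1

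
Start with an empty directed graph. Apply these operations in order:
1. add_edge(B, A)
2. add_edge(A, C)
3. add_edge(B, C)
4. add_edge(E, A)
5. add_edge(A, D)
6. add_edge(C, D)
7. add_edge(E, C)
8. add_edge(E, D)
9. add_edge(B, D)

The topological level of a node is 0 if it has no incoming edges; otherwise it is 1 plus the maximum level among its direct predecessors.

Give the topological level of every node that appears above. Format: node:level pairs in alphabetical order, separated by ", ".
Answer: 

Op 1: add_edge(B, A). Edges now: 1
Op 2: add_edge(A, C). Edges now: 2
Op 3: add_edge(B, C). Edges now: 3
Op 4: add_edge(E, A). Edges now: 4
Op 5: add_edge(A, D). Edges now: 5
Op 6: add_edge(C, D). Edges now: 6
Op 7: add_edge(E, C). Edges now: 7
Op 8: add_edge(E, D). Edges now: 8
Op 9: add_edge(B, D). Edges now: 9
Compute levels (Kahn BFS):
  sources (in-degree 0): B, E
  process B: level=0
    B->A: in-degree(A)=1, level(A)>=1
    B->C: in-degree(C)=2, level(C)>=1
    B->D: in-degree(D)=3, level(D)>=1
  process E: level=0
    E->A: in-degree(A)=0, level(A)=1, enqueue
    E->C: in-degree(C)=1, level(C)>=1
    E->D: in-degree(D)=2, level(D)>=1
  process A: level=1
    A->C: in-degree(C)=0, level(C)=2, enqueue
    A->D: in-degree(D)=1, level(D)>=2
  process C: level=2
    C->D: in-degree(D)=0, level(D)=3, enqueue
  process D: level=3
All levels: A:1, B:0, C:2, D:3, E:0

Answer: A:1, B:0, C:2, D:3, E:0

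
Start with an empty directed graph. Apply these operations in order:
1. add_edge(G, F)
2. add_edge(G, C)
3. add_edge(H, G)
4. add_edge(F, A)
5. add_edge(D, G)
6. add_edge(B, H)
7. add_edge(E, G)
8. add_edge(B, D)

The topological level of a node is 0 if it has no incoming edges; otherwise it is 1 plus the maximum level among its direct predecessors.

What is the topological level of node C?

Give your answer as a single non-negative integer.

Answer: 3

Derivation:
Op 1: add_edge(G, F). Edges now: 1
Op 2: add_edge(G, C). Edges now: 2
Op 3: add_edge(H, G). Edges now: 3
Op 4: add_edge(F, A). Edges now: 4
Op 5: add_edge(D, G). Edges now: 5
Op 6: add_edge(B, H). Edges now: 6
Op 7: add_edge(E, G). Edges now: 7
Op 8: add_edge(B, D). Edges now: 8
Compute levels (Kahn BFS):
  sources (in-degree 0): B, E
  process B: level=0
    B->D: in-degree(D)=0, level(D)=1, enqueue
    B->H: in-degree(H)=0, level(H)=1, enqueue
  process E: level=0
    E->G: in-degree(G)=2, level(G)>=1
  process D: level=1
    D->G: in-degree(G)=1, level(G)>=2
  process H: level=1
    H->G: in-degree(G)=0, level(G)=2, enqueue
  process G: level=2
    G->C: in-degree(C)=0, level(C)=3, enqueue
    G->F: in-degree(F)=0, level(F)=3, enqueue
  process C: level=3
  process F: level=3
    F->A: in-degree(A)=0, level(A)=4, enqueue
  process A: level=4
All levels: A:4, B:0, C:3, D:1, E:0, F:3, G:2, H:1
level(C) = 3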